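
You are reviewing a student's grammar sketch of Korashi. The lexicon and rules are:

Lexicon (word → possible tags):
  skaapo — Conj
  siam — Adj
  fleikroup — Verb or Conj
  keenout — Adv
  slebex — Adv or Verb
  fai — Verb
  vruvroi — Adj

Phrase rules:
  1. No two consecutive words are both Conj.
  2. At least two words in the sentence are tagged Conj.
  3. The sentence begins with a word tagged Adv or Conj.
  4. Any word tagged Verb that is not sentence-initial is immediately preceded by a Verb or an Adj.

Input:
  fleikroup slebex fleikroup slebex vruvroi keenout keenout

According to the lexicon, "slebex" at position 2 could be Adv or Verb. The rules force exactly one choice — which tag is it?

Candidates per position — 1:fleikroup {Verb,Conj}; 2:slebex {Adv,Verb}; 3:fleikroup {Verb,Conj}; 4:slebex {Adv,Verb}; 5:vruvroi {Adj}; 6:keenout {Adv}; 7:keenout {Adv}.
Position 1: tagging it Verb would leave rule 2 unsatisfiable, so it must be Conj.
Position 2: tagging it Verb would leave rule 4 unsatisfiable, so it must be Adv.
Position 3: tagging it Verb would leave rule 2 unsatisfiable, so it must be Conj.
Position 4: tagging it Verb would leave rule 4 unsatisfiable, so it must be Adv.
The only consistent sequence is: Conj Adv Conj Adv Adj Adv Adv.
Verifying each rule — rule 1 ✓; rule 2 ✓; rule 3 ✓; rule 4 ✓.

Adv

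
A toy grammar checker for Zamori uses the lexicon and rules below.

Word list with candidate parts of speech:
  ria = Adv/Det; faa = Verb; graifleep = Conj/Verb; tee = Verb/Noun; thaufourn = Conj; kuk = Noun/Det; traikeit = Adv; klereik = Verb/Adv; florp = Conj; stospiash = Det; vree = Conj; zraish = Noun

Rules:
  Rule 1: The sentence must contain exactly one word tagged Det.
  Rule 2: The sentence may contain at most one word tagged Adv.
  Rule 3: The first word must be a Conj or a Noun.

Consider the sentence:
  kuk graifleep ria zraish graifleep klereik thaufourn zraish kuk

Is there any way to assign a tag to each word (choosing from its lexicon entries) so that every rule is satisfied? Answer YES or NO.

Candidates per position — 1:kuk {Noun,Det}; 2:graifleep {Conj,Verb}; 3:ria {Adv,Det}; 4:zraish {Noun}; 5:graifleep {Conj,Verb}; 6:klereik {Verb,Adv}; 7:thaufourn {Conj}; 8:zraish {Noun}; 9:kuk {Noun,Det}.
One satisfying assignment: Noun Verb Det Noun Conj Verb Conj Noun Noun.
Rule-by-rule: rule 1 satisfied; rule 2 satisfied; rule 3 satisfied.

YES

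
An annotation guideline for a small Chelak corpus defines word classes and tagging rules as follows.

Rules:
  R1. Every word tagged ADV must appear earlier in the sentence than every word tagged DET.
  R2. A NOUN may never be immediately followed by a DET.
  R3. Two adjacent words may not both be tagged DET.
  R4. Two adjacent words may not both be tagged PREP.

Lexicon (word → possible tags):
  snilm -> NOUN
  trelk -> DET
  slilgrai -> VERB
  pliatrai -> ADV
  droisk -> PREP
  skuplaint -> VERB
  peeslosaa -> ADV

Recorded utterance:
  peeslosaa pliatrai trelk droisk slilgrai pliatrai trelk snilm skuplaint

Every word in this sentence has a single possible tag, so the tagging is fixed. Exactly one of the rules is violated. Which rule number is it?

Fixed tagging: ADV ADV DET PREP VERB ADV DET NOUN VERB.
Applying the rules: R1 ✗, R2 ✓, R3 ✓, R4 ✓.
Only rule 1 fails.

1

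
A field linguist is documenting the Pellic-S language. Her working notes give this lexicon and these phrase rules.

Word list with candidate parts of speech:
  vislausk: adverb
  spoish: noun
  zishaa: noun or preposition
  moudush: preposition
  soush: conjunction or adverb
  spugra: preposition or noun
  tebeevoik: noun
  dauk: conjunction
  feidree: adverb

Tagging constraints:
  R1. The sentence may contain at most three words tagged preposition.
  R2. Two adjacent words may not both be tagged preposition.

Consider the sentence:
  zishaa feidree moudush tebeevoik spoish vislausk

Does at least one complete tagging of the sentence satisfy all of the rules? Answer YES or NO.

Candidates per position — 1:zishaa {noun,preposition}; 2:feidree {adverb}; 3:moudush {preposition}; 4:tebeevoik {noun}; 5:spoish {noun}; 6:vislausk {adverb}.
One satisfying assignment: preposition adverb preposition noun noun adverb.
Check: rule 1 satisfied; rule 2 satisfied.

YES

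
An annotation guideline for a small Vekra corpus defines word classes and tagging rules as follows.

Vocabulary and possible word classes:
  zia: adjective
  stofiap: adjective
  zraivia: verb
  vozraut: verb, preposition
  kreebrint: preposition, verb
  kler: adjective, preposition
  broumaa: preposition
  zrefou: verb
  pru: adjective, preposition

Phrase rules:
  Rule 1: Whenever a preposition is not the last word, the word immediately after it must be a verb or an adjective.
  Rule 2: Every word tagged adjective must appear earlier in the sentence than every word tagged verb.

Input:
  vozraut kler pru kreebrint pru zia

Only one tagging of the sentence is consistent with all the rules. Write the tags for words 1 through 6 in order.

preposition adjective adjective preposition adjective adjective

Candidates per position — 1:vozraut {verb,preposition}; 2:kler {adjective,preposition}; 3:pru {adjective,preposition}; 4:kreebrint {preposition,verb}; 5:pru {adjective,preposition}; 6:zia {adjective}.
Position 1: tagging it verb would leave rule 2 unsatisfiable, so it must be preposition.
Position 2: tagging it preposition would leave rule 1 unsatisfiable, so it must be adjective.
Position 4: tagging it verb would leave rule 2 unsatisfiable, so it must be preposition.
Position 5: tagging it preposition would leave rule 1 unsatisfiable, so it must be adjective.
Position 3: tagging it preposition would leave rule 1 unsatisfiable, so it must be adjective.
The unique satisfying tagging is: preposition adjective adjective preposition adjective adjective.
Verifying each rule — rule 1 ok; rule 2 ok.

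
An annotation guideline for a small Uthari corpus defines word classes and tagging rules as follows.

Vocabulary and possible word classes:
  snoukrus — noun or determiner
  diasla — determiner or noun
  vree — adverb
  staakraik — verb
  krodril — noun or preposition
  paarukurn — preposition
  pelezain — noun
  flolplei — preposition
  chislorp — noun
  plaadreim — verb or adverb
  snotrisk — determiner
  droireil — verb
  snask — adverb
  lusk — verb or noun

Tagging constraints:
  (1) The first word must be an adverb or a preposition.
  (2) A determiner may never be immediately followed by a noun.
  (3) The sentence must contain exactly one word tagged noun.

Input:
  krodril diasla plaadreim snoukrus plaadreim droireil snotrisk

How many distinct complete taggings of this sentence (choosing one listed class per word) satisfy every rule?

8

Candidates per position — 1:krodril {noun,preposition}; 2:diasla {determiner,noun}; 3:plaadreim {verb,adverb}; 4:snoukrus {noun,determiner}; 5:plaadreim {verb,adverb}; 6:droireil {verb}; 7:snotrisk {determiner}.
There are 32 candidate sequences in total.
Checking each against the rules leaves 8 sequences.
Count = 8.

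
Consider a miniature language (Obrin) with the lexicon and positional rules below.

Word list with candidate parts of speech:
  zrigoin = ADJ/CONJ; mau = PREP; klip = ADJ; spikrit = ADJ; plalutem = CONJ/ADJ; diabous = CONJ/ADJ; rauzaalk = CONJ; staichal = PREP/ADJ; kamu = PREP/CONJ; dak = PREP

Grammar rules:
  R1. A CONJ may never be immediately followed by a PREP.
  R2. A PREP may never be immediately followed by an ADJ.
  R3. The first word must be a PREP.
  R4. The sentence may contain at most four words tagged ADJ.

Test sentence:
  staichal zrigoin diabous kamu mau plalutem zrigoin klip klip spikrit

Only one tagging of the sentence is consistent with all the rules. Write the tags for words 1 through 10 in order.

PREP CONJ ADJ PREP PREP CONJ CONJ ADJ ADJ ADJ

Candidates per position — 1:staichal {PREP,ADJ}; 2:zrigoin {ADJ,CONJ}; 3:diabous {CONJ,ADJ}; 4:kamu {PREP,CONJ}; 5:mau {PREP}; 6:plalutem {CONJ,ADJ}; 7:zrigoin {ADJ,CONJ}; 8:klip {ADJ}; 9:klip {ADJ}; 10:spikrit {ADJ}.
Position 1: ADJ is ruled out by rule 3; that leaves PREP.
Position 2: ADJ is ruled out by rule 2; that leaves CONJ.
Position 3: CONJ is ruled out by rule 1; that leaves ADJ.
Position 4: CONJ is ruled out by rule 1; that leaves PREP.
Position 6: ADJ is ruled out by rule 2; that leaves CONJ.
Position 7: ADJ is ruled out by rule 4; that leaves CONJ.
So the tagging must be: PREP CONJ ADJ PREP PREP CONJ CONJ ADJ ADJ ADJ.
Check: rule 1 ok; rule 2 ok; rule 3 ok; rule 4 ok.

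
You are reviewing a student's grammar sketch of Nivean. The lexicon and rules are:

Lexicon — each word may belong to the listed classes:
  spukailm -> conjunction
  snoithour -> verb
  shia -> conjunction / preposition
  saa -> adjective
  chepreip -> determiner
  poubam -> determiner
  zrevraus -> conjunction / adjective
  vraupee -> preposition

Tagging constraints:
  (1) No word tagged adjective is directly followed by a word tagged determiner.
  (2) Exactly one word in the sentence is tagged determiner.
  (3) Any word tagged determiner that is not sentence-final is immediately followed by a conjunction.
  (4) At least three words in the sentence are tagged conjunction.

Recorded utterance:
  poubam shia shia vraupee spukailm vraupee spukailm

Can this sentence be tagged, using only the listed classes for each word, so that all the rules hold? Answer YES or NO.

YES

Candidates per position — 1:poubam {determiner}; 2:shia {conjunction,preposition}; 3:shia {conjunction,preposition}; 4:vraupee {preposition}; 5:spukailm {conjunction}; 6:vraupee {preposition}; 7:spukailm {conjunction}.
One satisfying assignment: determiner conjunction conjunction preposition conjunction preposition conjunction.
Checking: rule 1 ok; rule 2 ok; rule 3 ok; rule 4 ok.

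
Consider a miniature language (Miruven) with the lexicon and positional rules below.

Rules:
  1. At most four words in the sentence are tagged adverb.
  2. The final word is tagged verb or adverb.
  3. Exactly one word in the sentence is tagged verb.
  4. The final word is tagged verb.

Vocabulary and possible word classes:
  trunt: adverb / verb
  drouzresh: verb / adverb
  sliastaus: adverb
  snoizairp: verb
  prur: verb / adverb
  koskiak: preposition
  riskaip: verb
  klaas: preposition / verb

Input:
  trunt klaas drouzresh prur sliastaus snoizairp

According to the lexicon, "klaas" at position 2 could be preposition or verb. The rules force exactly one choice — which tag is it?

preposition

Candidates per position — 1:trunt {adverb,verb}; 2:klaas {preposition,verb}; 3:drouzresh {verb,adverb}; 4:prur {verb,adverb}; 5:sliastaus {adverb}; 6:snoizairp {verb}.
Position 1: verb is ruled out by rule 3; that leaves adverb.
Position 2: verb is ruled out by rule 3; that leaves preposition.
Position 3: verb is ruled out by rule 3; that leaves adverb.
Position 4: verb is ruled out by rule 3; that leaves adverb.
So the tagging must be: adverb preposition adverb adverb adverb verb.
Verifying each rule — rule 1 ok; rule 2 ok; rule 3 ok; rule 4 ok.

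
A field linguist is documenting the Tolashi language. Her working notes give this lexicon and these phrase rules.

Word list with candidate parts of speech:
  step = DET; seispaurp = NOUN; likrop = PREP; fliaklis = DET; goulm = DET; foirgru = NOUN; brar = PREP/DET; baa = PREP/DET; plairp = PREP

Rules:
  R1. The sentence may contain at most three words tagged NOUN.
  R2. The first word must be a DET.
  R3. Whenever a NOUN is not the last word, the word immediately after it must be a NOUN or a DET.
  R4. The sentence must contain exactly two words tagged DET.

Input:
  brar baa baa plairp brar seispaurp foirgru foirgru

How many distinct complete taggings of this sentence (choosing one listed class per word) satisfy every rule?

Candidates per position — 1:brar {PREP,DET}; 2:baa {PREP,DET}; 3:baa {PREP,DET}; 4:plairp {PREP}; 5:brar {PREP,DET}; 6:seispaurp {NOUN}; 7:foirgru {NOUN}; 8:foirgru {NOUN}.
There are 16 candidate sequences in total.
The sequences that satisfy every rule: DET PREP PREP PREP DET NOUN NOUN NOUN; DET PREP DET PREP PREP NOUN NOUN NOUN; DET DET PREP PREP PREP NOUN NOUN NOUN.
Count = 3.

3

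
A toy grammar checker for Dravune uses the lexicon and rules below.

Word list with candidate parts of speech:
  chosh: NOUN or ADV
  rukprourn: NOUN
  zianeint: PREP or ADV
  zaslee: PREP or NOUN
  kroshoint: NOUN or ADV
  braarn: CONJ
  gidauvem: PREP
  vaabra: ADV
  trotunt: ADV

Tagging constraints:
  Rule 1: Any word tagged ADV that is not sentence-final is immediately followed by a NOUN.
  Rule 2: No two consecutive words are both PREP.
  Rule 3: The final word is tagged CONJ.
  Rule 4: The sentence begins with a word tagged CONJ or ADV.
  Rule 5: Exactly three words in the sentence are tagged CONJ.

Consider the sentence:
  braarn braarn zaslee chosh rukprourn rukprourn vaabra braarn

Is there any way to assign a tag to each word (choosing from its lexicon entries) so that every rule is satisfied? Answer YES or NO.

Candidates per position — 1:braarn {CONJ}; 2:braarn {CONJ}; 3:zaslee {PREP,NOUN}; 4:chosh {NOUN,ADV}; 5:rukprourn {NOUN}; 6:rukprourn {NOUN}; 7:vaabra {ADV}; 8:braarn {CONJ}.
Rule 1 cannot be satisfied by any choice of tags from the lexicon.
So there is no consistent tagging.

NO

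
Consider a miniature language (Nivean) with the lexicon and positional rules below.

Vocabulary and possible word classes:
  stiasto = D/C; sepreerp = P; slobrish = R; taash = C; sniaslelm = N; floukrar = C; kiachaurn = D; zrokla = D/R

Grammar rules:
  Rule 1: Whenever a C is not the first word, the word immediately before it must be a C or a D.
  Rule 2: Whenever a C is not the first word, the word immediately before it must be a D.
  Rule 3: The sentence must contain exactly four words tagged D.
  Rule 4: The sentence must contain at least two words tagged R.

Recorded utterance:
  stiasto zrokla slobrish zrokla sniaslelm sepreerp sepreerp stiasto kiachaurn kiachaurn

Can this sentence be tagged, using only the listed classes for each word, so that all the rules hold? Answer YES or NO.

Candidates per position — 1:stiasto {D,C}; 2:zrokla {D,R}; 3:slobrish {R}; 4:zrokla {D,R}; 5:sniaslelm {N}; 6:sepreerp {P}; 7:sepreerp {P}; 8:stiasto {D,C}; 9:kiachaurn {D}; 10:kiachaurn {D}.
One satisfying assignment: D R R R N P P D D D.
Verifying each rule — rule 1 ok; rule 2 ok; rule 3 ok; rule 4 ok.

YES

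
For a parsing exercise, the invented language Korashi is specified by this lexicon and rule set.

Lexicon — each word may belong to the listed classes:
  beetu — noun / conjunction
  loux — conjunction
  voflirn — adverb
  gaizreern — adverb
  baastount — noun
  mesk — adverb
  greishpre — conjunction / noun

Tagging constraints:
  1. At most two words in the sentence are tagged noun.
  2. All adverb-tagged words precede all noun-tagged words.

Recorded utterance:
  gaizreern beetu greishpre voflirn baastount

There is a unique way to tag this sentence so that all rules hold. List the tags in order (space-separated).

adverb conjunction conjunction adverb noun

Candidates per position — 1:gaizreern {adverb}; 2:beetu {noun,conjunction}; 3:greishpre {conjunction,noun}; 4:voflirn {adverb}; 5:baastount {noun}.
Position 2: tagging it noun would leave rule 2 unsatisfiable, so it must be conjunction.
Position 3: tagging it noun would leave rule 2 unsatisfiable, so it must be conjunction.
The only consistent sequence is: adverb conjunction conjunction adverb noun.
Checking: rule 1 ok; rule 2 ok.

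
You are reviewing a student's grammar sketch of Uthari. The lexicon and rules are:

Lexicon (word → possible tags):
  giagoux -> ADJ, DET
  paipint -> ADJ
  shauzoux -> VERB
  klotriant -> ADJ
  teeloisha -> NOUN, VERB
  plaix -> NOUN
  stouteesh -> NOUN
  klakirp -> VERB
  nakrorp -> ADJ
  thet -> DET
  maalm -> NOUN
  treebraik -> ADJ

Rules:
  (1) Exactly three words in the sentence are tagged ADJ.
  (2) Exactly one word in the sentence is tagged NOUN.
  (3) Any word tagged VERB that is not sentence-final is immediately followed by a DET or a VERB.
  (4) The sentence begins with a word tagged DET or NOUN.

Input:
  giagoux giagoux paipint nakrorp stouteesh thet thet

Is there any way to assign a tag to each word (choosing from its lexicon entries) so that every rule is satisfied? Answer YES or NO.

Candidates per position — 1:giagoux {ADJ,DET}; 2:giagoux {ADJ,DET}; 3:paipint {ADJ}; 4:nakrorp {ADJ}; 5:stouteesh {NOUN}; 6:thet {DET}; 7:thet {DET}.
One satisfying assignment: DET ADJ ADJ ADJ NOUN DET DET.
Check: rule 1 holds; rule 2 holds; rule 3 holds; rule 4 holds.

YES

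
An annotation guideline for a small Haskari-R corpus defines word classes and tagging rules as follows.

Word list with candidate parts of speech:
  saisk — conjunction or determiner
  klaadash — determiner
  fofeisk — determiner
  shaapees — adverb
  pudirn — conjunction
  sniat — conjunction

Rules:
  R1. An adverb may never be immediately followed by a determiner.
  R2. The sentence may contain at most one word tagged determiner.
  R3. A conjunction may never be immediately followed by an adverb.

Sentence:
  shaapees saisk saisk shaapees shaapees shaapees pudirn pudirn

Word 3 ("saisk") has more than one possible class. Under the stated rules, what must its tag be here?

Candidates per position — 1:shaapees {adverb}; 2:saisk {conjunction,determiner}; 3:saisk {conjunction,determiner}; 4:shaapees {adverb}; 5:shaapees {adverb}; 6:shaapees {adverb}; 7:pudirn {conjunction}; 8:pudirn {conjunction}.
At position 2, choosing determiner makes rule 1 impossible to satisfy; hence conjunction.
At position 3, choosing conjunction makes rule 3 impossible to satisfy; hence determiner.
So the tagging must be: adverb conjunction determiner adverb adverb adverb conjunction conjunction.
Verifying each rule — rule 1 satisfied; rule 2 satisfied; rule 3 satisfied.

determiner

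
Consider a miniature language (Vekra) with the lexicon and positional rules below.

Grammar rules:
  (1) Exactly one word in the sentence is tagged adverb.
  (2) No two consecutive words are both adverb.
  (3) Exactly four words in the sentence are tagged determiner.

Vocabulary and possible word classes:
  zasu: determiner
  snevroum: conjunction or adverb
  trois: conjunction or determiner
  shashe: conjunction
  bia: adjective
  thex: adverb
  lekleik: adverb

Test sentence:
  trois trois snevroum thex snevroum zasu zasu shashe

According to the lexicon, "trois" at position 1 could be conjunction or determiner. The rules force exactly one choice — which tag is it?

determiner

Candidates per position — 1:trois {conjunction,determiner}; 2:trois {conjunction,determiner}; 3:snevroum {conjunction,adverb}; 4:thex {adverb}; 5:snevroum {conjunction,adverb}; 6:zasu {determiner}; 7:zasu {determiner}; 8:shashe {conjunction}.
Position 1: tagging it conjunction would leave rule 3 unsatisfiable, so it must be determiner.
Position 2: tagging it conjunction would leave rule 3 unsatisfiable, so it must be determiner.
Position 3: tagging it adverb would leave rule 1 unsatisfiable, so it must be conjunction.
Position 5: tagging it adverb would leave rule 1 unsatisfiable, so it must be conjunction.
So the tagging must be: determiner determiner conjunction adverb conjunction determiner determiner conjunction.
Checking: rule 1 ok; rule 2 ok; rule 3 ok.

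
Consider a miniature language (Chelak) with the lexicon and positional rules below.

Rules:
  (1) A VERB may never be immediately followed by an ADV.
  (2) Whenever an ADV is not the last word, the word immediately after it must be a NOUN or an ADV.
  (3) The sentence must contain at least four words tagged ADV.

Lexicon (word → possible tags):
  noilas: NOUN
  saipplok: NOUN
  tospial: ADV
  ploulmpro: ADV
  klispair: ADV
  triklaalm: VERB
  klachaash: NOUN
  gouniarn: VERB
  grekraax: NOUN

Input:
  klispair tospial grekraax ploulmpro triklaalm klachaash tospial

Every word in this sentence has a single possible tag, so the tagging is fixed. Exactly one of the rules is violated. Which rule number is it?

2

Fixed tagging: ADV ADV NOUN ADV VERB NOUN ADV.
Checking each rule: R1 ok, R2 fails, R3 ok.
Only rule 2 fails.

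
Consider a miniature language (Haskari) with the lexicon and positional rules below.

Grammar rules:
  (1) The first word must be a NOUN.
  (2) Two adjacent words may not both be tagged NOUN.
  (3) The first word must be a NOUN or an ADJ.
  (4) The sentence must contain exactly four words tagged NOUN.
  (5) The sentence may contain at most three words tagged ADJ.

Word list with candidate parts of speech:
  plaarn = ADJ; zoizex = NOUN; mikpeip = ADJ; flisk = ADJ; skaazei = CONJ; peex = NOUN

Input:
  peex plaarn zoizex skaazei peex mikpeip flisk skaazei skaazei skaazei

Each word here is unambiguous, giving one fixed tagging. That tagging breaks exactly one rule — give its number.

Fixed tagging: NOUN ADJ NOUN CONJ NOUN ADJ ADJ CONJ CONJ CONJ.
Checking each rule: R1 pass, R2 pass, R3 pass, R4 fail, R5 pass.
Only rule 4 fails.

4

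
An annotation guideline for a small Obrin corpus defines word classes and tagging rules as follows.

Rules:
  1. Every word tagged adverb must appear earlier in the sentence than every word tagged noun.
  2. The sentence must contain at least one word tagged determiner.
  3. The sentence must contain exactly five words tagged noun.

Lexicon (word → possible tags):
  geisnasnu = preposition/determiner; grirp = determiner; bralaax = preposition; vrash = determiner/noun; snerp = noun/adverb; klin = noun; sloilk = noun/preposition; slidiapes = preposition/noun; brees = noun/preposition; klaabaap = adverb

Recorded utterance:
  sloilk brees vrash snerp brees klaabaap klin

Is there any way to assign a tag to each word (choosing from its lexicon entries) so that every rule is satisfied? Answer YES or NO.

NO

Candidates per position — 1:sloilk {noun,preposition}; 2:brees {noun,preposition}; 3:vrash {determiner,noun}; 4:snerp {noun,adverb}; 5:brees {noun,preposition}; 6:klaabaap {adverb}; 7:klin {noun}.
Every candidate sequence violates at least one rule; no consistent tagging exists.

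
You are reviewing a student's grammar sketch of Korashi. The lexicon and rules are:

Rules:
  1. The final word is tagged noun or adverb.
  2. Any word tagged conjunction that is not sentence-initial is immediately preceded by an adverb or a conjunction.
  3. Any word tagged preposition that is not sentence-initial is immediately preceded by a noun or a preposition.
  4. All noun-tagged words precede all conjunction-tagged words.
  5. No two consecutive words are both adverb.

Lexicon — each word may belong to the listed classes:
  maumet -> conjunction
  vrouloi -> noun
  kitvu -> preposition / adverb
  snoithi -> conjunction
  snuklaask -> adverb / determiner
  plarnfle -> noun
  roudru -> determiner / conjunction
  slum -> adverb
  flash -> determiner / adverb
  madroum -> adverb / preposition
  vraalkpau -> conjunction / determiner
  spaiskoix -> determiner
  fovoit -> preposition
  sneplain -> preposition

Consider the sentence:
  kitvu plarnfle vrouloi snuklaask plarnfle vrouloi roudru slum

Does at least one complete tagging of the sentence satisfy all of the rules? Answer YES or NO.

YES

Candidates per position — 1:kitvu {preposition,adverb}; 2:plarnfle {noun}; 3:vrouloi {noun}; 4:snuklaask {adverb,determiner}; 5:plarnfle {noun}; 6:vrouloi {noun}; 7:roudru {determiner,conjunction}; 8:slum {adverb}.
One satisfying assignment: adverb noun noun adverb noun noun determiner adverb.
Rule-by-rule: rule 1 ok; rule 2 ok; rule 3 ok; rule 4 ok; rule 5 ok.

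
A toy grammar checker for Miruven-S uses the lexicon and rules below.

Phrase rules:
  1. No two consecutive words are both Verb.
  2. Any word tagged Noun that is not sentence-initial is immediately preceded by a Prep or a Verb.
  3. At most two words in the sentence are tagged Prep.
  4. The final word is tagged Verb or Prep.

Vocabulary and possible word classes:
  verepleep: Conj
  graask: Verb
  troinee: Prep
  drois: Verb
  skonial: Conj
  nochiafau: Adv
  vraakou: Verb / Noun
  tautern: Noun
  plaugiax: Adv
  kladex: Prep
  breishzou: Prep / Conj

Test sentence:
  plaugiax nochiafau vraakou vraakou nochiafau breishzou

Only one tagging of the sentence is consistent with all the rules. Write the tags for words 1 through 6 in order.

Candidates per position — 1:plaugiax {Adv}; 2:nochiafau {Adv}; 3:vraakou {Verb,Noun}; 4:vraakou {Verb,Noun}; 5:nochiafau {Adv}; 6:breishzou {Prep,Conj}.
If word 3 were Noun, no tagging could satisfy rule 2; so word 3 is Verb.
If word 4 were Verb, no tagging could satisfy rule 1; so word 4 is Noun.
If word 6 were Conj, no tagging could satisfy rule 4; so word 6 is Prep.
The unique satisfying tagging is: Adv Adv Verb Noun Adv Prep.
Rule-by-rule: rule 1 ✓; rule 2 ✓; rule 3 ✓; rule 4 ✓.

Adv Adv Verb Noun Adv Prep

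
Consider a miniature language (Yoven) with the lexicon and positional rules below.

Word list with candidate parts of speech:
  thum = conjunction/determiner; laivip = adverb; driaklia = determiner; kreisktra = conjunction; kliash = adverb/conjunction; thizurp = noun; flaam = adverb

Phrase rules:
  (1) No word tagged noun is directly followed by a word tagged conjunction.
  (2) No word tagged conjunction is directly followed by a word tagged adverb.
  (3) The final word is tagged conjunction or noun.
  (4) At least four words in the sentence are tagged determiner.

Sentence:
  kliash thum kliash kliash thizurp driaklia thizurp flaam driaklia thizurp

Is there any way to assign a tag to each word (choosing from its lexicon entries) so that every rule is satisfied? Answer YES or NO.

Candidates per position — 1:kliash {adverb,conjunction}; 2:thum {conjunction,determiner}; 3:kliash {adverb,conjunction}; 4:kliash {adverb,conjunction}; 5:thizurp {noun}; 6:driaklia {determiner}; 7:thizurp {noun}; 8:flaam {adverb}; 9:driaklia {determiner}; 10:thizurp {noun}.
Rule 4 cannot be satisfied by any choice of tags from the lexicon.
So there is no consistent tagging.

NO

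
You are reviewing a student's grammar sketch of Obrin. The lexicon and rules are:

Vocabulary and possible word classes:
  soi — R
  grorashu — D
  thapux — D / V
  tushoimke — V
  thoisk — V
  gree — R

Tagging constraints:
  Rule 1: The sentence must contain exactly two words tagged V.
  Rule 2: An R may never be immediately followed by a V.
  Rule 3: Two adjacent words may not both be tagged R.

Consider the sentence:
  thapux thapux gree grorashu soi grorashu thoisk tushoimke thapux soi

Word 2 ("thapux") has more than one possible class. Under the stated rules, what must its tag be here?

D

Candidates per position — 1:thapux {D,V}; 2:thapux {D,V}; 3:gree {R}; 4:grorashu {D}; 5:soi {R}; 6:grorashu {D}; 7:thoisk {V}; 8:tushoimke {V}; 9:thapux {D,V}; 10:soi {R}.
At position 1, choosing V makes rule 1 impossible to satisfy; hence D.
At position 2, choosing V makes rule 1 impossible to satisfy; hence D.
At position 9, choosing V makes rule 1 impossible to satisfy; hence D.
That leaves exactly one tagging: D D R D R D V V D R.
Verifying each rule — rule 1 holds; rule 2 holds; rule 3 holds.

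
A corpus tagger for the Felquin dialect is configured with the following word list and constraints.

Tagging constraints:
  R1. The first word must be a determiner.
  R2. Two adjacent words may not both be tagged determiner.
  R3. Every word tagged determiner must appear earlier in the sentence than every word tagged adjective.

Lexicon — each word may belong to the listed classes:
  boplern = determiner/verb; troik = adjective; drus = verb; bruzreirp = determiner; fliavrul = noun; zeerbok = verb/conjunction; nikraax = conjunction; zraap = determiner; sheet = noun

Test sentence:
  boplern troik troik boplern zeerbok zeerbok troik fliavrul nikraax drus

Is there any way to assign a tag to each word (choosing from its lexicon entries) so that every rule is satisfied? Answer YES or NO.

Candidates per position — 1:boplern {determiner,verb}; 2:troik {adjective}; 3:troik {adjective}; 4:boplern {determiner,verb}; 5:zeerbok {verb,conjunction}; 6:zeerbok {verb,conjunction}; 7:troik {adjective}; 8:fliavrul {noun}; 9:nikraax {conjunction}; 10:drus {verb}.
One satisfying assignment: determiner adjective adjective verb verb conjunction adjective noun conjunction verb.
Checking: rule 1 ok; rule 2 ok; rule 3 ok.

YES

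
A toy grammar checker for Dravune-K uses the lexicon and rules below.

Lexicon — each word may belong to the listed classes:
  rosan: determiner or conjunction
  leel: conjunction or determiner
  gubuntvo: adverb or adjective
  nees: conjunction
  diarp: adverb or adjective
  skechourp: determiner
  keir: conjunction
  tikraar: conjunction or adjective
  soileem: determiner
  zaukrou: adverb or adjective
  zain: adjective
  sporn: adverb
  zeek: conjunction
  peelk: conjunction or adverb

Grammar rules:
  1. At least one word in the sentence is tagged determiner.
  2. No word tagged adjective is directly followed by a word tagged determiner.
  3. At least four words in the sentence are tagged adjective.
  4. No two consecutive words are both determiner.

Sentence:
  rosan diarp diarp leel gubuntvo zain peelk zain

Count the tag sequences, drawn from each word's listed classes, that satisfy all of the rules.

12

Candidates per position — 1:rosan {determiner,conjunction}; 2:diarp {adverb,adjective}; 3:diarp {adverb,adjective}; 4:leel {conjunction,determiner}; 5:gubuntvo {adverb,adjective}; 6:zain {adjective}; 7:peelk {conjunction,adverb}; 8:zain {adjective}.
There are 64 candidate sequences in total.
Checking each against the rules leaves 12 sequences.
Count = 12.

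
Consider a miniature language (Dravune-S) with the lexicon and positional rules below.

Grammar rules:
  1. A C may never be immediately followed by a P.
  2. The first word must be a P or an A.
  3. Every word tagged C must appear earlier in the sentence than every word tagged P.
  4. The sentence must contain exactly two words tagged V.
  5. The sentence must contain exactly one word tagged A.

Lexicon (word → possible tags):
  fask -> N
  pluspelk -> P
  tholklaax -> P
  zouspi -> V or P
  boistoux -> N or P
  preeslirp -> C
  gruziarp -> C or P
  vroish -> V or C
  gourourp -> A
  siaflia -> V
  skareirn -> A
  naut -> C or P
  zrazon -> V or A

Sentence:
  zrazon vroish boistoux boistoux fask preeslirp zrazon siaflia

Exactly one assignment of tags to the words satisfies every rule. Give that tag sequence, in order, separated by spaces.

Candidates per position — 1:zrazon {V,A}; 2:vroish {V,C}; 3:boistoux {N,P}; 4:boistoux {N,P}; 5:fask {N}; 6:preeslirp {C}; 7:zrazon {V,A}; 8:siaflia {V}.
Position 1: tagging it V would leave rule 2 unsatisfiable, so it must be A.
Position 3: tagging it P would leave rule 3 unsatisfiable, so it must be N.
Position 4: tagging it P would leave rule 3 unsatisfiable, so it must be N.
Position 7: tagging it A would leave rule 5 unsatisfiable, so it must be V.
Position 2: tagging it V would leave rule 4 unsatisfiable, so it must be C.
That leaves exactly one tagging: A C N N N C V V.
Check: rule 1 holds; rule 2 holds; rule 3 holds; rule 4 holds; rule 5 holds.

A C N N N C V V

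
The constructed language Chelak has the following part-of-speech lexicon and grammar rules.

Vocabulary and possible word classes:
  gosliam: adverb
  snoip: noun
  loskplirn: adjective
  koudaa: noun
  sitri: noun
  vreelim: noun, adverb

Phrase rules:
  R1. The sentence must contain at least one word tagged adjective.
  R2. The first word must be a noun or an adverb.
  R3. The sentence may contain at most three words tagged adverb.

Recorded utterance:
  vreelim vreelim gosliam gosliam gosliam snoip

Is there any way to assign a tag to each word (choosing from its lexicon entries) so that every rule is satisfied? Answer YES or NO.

Candidates per position — 1:vreelim {noun,adverb}; 2:vreelim {noun,adverb}; 3:gosliam {adverb}; 4:gosliam {adverb}; 5:gosliam {adverb}; 6:snoip {noun}.
Rule 1 cannot be satisfied by any choice of tags from the lexicon.
So there is no consistent tagging.

NO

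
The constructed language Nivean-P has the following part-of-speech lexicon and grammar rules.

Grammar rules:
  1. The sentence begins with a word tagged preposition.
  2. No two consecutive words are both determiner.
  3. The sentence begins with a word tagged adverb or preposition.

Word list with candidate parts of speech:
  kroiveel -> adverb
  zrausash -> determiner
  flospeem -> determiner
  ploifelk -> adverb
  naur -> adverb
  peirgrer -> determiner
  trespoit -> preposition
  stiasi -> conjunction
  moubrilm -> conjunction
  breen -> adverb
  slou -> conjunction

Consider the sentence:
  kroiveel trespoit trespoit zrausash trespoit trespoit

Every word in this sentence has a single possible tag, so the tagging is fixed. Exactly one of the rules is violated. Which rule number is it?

Fixed tagging: adverb preposition preposition determiner preposition preposition.
Checking each rule: R1 ✗, R2 ✓, R3 ✓.
Only rule 1 fails.

1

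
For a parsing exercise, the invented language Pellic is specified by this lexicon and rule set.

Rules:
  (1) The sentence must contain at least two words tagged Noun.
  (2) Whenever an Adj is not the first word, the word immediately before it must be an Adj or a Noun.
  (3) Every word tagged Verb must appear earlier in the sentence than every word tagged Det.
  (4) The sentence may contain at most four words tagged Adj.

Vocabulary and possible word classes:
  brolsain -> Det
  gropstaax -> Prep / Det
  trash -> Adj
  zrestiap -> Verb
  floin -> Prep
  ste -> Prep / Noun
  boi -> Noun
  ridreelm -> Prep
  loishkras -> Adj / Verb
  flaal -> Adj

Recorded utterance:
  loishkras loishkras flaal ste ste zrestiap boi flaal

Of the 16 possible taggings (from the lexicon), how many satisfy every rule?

3

Candidates per position — 1:loishkras {Adj,Verb}; 2:loishkras {Adj,Verb}; 3:flaal {Adj}; 4:ste {Prep,Noun}; 5:ste {Prep,Noun}; 6:zrestiap {Verb}; 7:boi {Noun}; 8:flaal {Adj}.
There are 16 candidate sequences in total.
The sequences that satisfy every rule: Adj Adj Adj Prep Noun Verb Noun Adj; Adj Adj Adj Noun Prep Verb Noun Adj; Adj Adj Adj Noun Noun Verb Noun Adj.
Count = 3.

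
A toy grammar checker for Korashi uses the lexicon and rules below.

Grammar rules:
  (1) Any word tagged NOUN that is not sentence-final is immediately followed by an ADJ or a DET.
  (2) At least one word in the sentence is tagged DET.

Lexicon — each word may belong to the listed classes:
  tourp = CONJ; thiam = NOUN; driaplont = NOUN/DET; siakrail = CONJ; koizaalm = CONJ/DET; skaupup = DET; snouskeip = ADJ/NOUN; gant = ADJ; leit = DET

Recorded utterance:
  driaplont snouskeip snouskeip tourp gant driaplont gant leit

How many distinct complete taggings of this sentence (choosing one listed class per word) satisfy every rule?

Candidates per position — 1:driaplont {NOUN,DET}; 2:snouskeip {ADJ,NOUN}; 3:snouskeip {ADJ,NOUN}; 4:tourp {CONJ}; 5:gant {ADJ}; 6:driaplont {NOUN,DET}; 7:gant {ADJ}; 8:leit {DET}.
There are 16 candidate sequences in total.
Checking each against the rules leaves 6 sequences.
Count = 6.

6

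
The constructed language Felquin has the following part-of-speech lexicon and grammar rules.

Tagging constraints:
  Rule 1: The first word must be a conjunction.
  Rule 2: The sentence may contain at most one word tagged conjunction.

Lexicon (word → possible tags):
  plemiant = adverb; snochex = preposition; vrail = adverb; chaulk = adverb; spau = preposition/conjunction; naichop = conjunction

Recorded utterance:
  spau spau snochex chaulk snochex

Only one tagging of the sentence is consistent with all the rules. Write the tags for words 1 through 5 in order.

Candidates per position — 1:spau {preposition,conjunction}; 2:spau {preposition,conjunction}; 3:snochex {preposition}; 4:chaulk {adverb}; 5:snochex {preposition}.
If word 1 were preposition, no tagging could satisfy rule 1; so word 1 is conjunction.
If word 2 were conjunction, no tagging could satisfy rule 2; so word 2 is preposition.
The unique satisfying tagging is: conjunction preposition preposition adverb preposition.
Check: rule 1 ok; rule 2 ok.

conjunction preposition preposition adverb preposition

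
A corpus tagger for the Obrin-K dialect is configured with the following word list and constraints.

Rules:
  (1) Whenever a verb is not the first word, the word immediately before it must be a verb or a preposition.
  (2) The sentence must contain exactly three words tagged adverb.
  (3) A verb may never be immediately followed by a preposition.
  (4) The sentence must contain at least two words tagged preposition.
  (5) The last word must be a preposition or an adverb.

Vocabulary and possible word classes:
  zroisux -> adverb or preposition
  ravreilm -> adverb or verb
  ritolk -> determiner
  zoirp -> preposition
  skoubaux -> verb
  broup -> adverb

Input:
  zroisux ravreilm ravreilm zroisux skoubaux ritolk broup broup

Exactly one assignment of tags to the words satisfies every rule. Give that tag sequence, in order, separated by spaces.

preposition verb adverb preposition verb determiner adverb adverb

Candidates per position — 1:zroisux {adverb,preposition}; 2:ravreilm {adverb,verb}; 3:ravreilm {adverb,verb}; 4:zroisux {adverb,preposition}; 5:skoubaux {verb}; 6:ritolk {determiner}; 7:broup {adverb}; 8:broup {adverb}.
Position 1: tagging it adverb would leave rule 4 unsatisfiable, so it must be preposition.
Position 4: tagging it adverb would leave rule 1 unsatisfiable, so it must be preposition.
Position 3: tagging it verb would leave rule 3 unsatisfiable, so it must be adverb.
Position 2: tagging it adverb would leave rule 2 unsatisfiable, so it must be verb.
The unique satisfying tagging is: preposition verb adverb preposition verb determiner adverb adverb.
Check: rule 1 ok; rule 2 ok; rule 3 ok; rule 4 ok; rule 5 ok.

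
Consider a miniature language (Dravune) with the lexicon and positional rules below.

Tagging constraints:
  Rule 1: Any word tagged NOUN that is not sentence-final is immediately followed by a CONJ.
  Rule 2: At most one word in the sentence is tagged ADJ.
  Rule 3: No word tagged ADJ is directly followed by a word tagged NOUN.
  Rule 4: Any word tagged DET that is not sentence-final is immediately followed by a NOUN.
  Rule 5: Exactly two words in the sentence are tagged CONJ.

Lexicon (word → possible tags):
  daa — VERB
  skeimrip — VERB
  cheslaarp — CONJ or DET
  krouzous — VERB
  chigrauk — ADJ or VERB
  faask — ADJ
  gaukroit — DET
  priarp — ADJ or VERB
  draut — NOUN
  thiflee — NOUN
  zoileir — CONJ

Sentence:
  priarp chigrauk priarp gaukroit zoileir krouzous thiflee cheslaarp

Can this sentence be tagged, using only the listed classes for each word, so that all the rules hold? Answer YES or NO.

NO

Candidates per position — 1:priarp {ADJ,VERB}; 2:chigrauk {ADJ,VERB}; 3:priarp {ADJ,VERB}; 4:gaukroit {DET}; 5:zoileir {CONJ}; 6:krouzous {VERB}; 7:thiflee {NOUN}; 8:cheslaarp {CONJ,DET}.
Rule 4 cannot be satisfied by any choice of tags from the lexicon.
So there is no consistent tagging.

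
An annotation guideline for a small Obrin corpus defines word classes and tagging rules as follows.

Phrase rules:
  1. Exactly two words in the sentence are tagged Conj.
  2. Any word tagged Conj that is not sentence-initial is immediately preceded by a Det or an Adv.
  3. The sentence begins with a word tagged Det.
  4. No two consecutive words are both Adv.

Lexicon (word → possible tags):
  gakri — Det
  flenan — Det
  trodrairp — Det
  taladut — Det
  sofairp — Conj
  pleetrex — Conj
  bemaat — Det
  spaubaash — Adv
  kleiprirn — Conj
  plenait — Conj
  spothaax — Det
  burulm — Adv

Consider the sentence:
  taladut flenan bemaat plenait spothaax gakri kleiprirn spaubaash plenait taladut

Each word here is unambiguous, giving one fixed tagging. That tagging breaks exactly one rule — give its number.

1

Fixed tagging: Det Det Det Conj Det Det Conj Adv Conj Det.
Rule check: R1 ✗, R2 ✓, R3 ✓, R4 ✓.
Only rule 1 fails.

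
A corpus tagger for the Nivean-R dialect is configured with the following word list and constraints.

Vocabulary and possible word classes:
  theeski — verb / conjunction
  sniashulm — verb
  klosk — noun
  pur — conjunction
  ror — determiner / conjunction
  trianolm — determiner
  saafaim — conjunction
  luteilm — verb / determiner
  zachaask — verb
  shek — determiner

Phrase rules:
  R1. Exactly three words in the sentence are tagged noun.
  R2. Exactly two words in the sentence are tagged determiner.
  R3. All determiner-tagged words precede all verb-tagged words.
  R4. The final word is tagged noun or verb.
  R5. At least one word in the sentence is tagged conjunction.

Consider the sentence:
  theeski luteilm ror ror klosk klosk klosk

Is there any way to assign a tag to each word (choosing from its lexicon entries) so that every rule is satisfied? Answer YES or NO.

YES

Candidates per position — 1:theeski {verb,conjunction}; 2:luteilm {verb,determiner}; 3:ror {determiner,conjunction}; 4:ror {determiner,conjunction}; 5:klosk {noun}; 6:klosk {noun}; 7:klosk {noun}.
One satisfying assignment: conjunction determiner determiner conjunction noun noun noun.
Check: rule 1 ok; rule 2 ok; rule 3 ok; rule 4 ok; rule 5 ok.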